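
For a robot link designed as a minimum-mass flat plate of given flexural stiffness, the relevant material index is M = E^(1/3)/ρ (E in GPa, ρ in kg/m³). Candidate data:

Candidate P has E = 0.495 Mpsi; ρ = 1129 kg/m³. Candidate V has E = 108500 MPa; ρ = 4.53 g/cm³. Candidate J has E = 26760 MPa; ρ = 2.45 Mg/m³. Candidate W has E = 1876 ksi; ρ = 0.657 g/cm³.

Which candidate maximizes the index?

candidate W

After converting to SI:
  candidate P: E = 3.413 GPa, ρ = 1129 kg/m³
  candidate V: E = 108.5 GPa, ρ = 4530 kg/m³
  candidate J: E = 26.76 GPa, ρ = 2450 kg/m³
  candidate W: E = 12.93 GPa, ρ = 657.0 kg/m³
  candidate W: M = 3.57×10⁻³
  candidate P: M = 1.33×10⁻³
  candidate J: M = 1.22×10⁻³
  candidate V: M = 1.05×10⁻³
Candidate W has the largest M.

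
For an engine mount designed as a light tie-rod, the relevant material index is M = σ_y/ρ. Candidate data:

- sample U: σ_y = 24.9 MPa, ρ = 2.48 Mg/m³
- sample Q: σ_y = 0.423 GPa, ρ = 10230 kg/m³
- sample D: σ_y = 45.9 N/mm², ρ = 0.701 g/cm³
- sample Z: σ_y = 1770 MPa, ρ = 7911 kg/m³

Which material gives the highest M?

Normalizing units and computing the index:
  sample U: σ_y = 24.90 MPa, ρ = 2480 kg/m³
  sample Q: σ_y = 423.0 MPa, ρ = 10230 kg/m³
  sample D: σ_y = 45.90 MPa, ρ = 701.0 kg/m³
  sample Z: σ_y = 1770 MPa, ρ = 7911 kg/m³
  sample Z: M = 224 kN·m/kg
  sample D: M = 65.5 kN·m/kg
  sample Q: M = 41.3 kN·m/kg
  sample U: M = 10.0 kN·m/kg
Highest index: sample Z.

sample Z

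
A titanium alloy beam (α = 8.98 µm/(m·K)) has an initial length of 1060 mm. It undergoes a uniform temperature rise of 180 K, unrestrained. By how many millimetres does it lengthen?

1.71 mm

ΔL = α·L₀·ΔT = 8.98×10⁻⁶ × 1060 mm × 180.0 K = 1.71 mm.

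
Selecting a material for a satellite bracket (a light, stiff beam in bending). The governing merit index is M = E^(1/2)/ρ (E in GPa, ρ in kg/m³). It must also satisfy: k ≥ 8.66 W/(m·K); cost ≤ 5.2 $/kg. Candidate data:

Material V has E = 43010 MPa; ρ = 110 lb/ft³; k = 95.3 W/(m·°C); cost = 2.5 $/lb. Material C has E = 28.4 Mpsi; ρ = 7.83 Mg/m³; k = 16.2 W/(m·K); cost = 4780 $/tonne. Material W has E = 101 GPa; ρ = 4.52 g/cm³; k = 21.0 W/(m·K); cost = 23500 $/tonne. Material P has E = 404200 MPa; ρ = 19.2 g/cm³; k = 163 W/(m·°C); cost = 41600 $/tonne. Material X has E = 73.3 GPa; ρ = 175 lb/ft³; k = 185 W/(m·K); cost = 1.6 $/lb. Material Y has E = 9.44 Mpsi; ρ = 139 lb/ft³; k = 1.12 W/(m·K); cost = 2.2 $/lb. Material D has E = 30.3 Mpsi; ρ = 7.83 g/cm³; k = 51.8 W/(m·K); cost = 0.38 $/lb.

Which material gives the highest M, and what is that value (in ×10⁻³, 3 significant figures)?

Screen on constraints: k ≥ 8.66 W/(m·K); cost ≤ 5.2 $/kg. Survivors: material C, material X, material D.
After converting to SI:
  material C: E = 195.8 GPa, ρ = 7830 kg/m³
  material X: E = 73.30 GPa, ρ = 2803 kg/m³
  material D: E = 208.9 GPa, ρ = 7830 kg/m³
  material X: M = 3.05×10⁻³
  material D: M = 1.85×10⁻³
  material C: M = 1.79×10⁻³
The maximum is for material X.

material X, M = 3.05×10⁻³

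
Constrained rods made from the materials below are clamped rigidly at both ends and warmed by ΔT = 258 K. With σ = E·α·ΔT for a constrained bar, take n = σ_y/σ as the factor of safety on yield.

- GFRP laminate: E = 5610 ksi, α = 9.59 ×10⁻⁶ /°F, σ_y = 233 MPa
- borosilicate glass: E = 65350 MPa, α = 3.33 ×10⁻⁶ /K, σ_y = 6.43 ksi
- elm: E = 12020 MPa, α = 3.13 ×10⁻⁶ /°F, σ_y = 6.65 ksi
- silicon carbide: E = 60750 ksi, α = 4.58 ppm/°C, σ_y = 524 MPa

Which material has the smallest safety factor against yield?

With everything in SI (GPa, ×10⁻⁶/K, MPa):
  GFRP laminate: E = 38.68, α = 17.3, σ_y = 233.0 → σ = 172 MPa, n = 1.35
  borosilicate glass: E = 65.35, α = 3.33, σ_y = 44.33 → σ = 56.1 MPa, n = 0.790
  elm: E = 12.02, α = 5.63, σ_y = 45.85 → σ = 17.5 MPa, n = 2.62
  silicon carbide: E = 418.9, α = 4.58, σ_y = 524.0 → σ = 495 MPa, n = 1.06
Borosilicate glass has the lowest safety factor, n = 0.790.

borosilicate glass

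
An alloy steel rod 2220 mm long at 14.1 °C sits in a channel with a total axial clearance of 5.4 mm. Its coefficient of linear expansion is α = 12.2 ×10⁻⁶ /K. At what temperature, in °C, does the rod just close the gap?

α·L₀·ΔT = 5.4 mm ⇒ ΔT = 5.4 / (12.2×10⁻⁶ × 2220.0) = 199.4 K.
T = 14.1 + 199.4 = 213.5 °C.

213 °C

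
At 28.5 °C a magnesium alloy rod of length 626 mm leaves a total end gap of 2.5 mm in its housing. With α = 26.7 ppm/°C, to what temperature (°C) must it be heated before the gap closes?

178 °C

α·L₀·ΔT = 2.5 mm ⇒ ΔT = 2.5 / (26.7×10⁻⁶ × 626.0) = 149.6 K.
T = 28.5 + 149.6 = 178.1 °C.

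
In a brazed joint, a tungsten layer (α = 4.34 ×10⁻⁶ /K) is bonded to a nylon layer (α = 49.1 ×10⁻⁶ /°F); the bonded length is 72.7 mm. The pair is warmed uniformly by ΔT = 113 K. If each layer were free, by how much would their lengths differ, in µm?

nylon: α = 49.1×10⁻⁶/°F × 9/5 = 88.4×10⁻⁶/K.
Δα = |4.34 − 88.4|×10⁻⁶/K = 84.0×10⁻⁶/K.
ΔL_mismatch = Δα·L·ΔT = 84.0×10⁻⁶ × 72.7 mm × 113.0 K = 690 µm.

690 µm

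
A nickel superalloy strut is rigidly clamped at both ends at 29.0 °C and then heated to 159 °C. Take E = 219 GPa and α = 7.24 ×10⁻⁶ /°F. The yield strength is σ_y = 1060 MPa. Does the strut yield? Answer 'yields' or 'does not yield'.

does not yield

α = 7.24×10⁻⁶/°F × 9/5 = 13.0×10⁻⁶/K.
ΔT = 130.0 K. Constrained thermal stress σ = E·α·ΔT = 219.0×10³ MPa × 13.0×10⁻⁶ × 130.0 = 371 MPa (compressive).
Compare to σ_y = 1060 MPa: σ < σ_y, so it does not yield.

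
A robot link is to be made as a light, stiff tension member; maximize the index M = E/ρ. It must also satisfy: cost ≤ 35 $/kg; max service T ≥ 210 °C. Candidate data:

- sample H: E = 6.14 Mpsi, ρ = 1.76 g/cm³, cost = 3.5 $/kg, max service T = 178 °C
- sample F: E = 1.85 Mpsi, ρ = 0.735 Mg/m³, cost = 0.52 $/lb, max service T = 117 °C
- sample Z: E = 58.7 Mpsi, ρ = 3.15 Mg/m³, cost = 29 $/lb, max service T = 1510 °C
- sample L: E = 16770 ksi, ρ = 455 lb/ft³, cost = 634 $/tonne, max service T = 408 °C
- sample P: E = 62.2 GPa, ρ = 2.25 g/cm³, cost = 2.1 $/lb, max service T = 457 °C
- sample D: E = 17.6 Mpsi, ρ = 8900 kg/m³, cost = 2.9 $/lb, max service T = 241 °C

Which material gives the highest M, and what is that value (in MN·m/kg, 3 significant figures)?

sample P, M = 27.6 MN·m/kg

Screen on constraints: cost ≤ 35 $/kg; max service T ≥ 210 °C. Survivors: sample L, sample P, sample D.
After converting to SI:
  sample L: E = 115.6 GPa, ρ = 7288 kg/m³
  sample P: E = 62.20 GPa, ρ = 2250 kg/m³
  sample D: E = 121.3 GPa, ρ = 8900 kg/m³
  sample P: M = 27.6 MN·m/kg
  sample L: M = 15.9 MN·m/kg
  sample D: M = 13.6 MN·m/kg
Sample P has the largest M.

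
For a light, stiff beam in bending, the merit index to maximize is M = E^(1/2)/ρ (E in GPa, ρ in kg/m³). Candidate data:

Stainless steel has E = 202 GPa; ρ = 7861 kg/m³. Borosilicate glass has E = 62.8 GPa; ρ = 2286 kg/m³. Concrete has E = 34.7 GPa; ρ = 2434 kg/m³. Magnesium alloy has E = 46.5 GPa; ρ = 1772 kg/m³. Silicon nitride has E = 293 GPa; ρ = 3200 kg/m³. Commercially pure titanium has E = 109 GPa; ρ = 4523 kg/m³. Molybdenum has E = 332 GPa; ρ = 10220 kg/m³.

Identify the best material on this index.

Per-candidate index values:
  silicon nitride: M = 5.35×10⁻³
  magnesium alloy: M = 3.85×10⁻³
  borosilicate glass: M = 3.47×10⁻³
  concrete: M = 2.42×10⁻³
  commercially pure titanium: M = 2.31×10⁻³
  stainless steel: M = 1.81×10⁻³
  molybdenum: M = 1.78×10⁻³
Silicon nitride has the largest M.

silicon nitride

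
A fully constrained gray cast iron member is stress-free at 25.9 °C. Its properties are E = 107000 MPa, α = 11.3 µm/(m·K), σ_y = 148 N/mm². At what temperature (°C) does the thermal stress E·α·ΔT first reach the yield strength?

148 °C

E = 107000 MPa = 107.0 GPa.
σ_y = 148 N/mm² = 148.0 MPa.
E·α·ΔT = 148.0 MPa ⇒ ΔT = 148.0 / (107.0×10³ × 11.3×10⁻⁶) = 122.4 K.
T = 25.9 + 122.4 = 148.3 °C.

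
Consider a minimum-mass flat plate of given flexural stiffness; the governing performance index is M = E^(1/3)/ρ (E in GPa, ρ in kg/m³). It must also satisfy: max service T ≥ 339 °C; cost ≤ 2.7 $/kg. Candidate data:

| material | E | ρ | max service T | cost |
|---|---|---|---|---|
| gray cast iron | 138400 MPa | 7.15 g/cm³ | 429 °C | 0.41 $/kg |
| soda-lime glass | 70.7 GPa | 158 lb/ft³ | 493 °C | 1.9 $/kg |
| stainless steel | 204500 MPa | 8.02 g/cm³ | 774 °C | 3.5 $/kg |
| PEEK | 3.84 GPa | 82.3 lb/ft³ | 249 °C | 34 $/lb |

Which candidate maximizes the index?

Screen on constraints: max service T ≥ 339 °C; cost ≤ 2.7 $/kg. Survivors: gray cast iron, soda-lime glass.
In SI units:
  gray cast iron: E = 138.4 GPa, ρ = 7150 kg/m³
  soda-lime glass: E = 70.70 GPa, ρ = 2531 kg/m³
  soda-lime glass: M = 1.63×10⁻³
  gray cast iron: M = 0.723×10⁻³
Soda-lime glass ranks first.

soda-lime glass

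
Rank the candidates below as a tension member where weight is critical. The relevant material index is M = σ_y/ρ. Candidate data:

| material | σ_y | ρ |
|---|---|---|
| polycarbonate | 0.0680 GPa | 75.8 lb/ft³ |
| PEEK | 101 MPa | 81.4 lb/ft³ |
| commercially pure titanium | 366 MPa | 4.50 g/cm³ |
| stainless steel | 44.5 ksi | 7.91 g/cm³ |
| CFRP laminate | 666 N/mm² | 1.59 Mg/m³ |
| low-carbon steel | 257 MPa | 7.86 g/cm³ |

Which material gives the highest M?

Normalizing units and computing the index:
  polycarbonate: σ_y = 68.00 MPa, ρ = 1214 kg/m³
  PEEK: σ_y = 101.0 MPa, ρ = 1304 kg/m³
  commercially pure titanium: σ_y = 366.0 MPa, ρ = 4500 kg/m³
  stainless steel: σ_y = 306.8 MPa, ρ = 7910 kg/m³
  CFRP laminate: σ_y = 666.0 MPa, ρ = 1590 kg/m³
  low-carbon steel: σ_y = 257.0 MPa, ρ = 7860 kg/m³
  CFRP laminate: M = 419 kN·m/kg
  commercially pure titanium: M = 81.3 kN·m/kg
  PEEK: M = 77.5 kN·m/kg
  polycarbonate: M = 56.0 kN·m/kg
  stainless steel: M = 38.8 kN·m/kg
  low-carbon steel: M = 32.7 kN·m/kg
CFRP laminate has the largest M.

CFRP laminate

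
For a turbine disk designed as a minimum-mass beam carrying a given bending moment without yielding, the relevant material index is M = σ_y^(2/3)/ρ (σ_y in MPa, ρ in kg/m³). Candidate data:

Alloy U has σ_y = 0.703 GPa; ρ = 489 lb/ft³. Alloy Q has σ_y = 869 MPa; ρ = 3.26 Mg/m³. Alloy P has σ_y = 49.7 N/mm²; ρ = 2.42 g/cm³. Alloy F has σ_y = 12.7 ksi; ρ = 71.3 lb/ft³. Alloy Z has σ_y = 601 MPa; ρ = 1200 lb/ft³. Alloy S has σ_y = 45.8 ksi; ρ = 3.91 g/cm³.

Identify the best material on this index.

alloy Q

In SI units:
  alloy U: σ_y = 703.0 MPa, ρ = 7833 kg/m³
  alloy Q: σ_y = 869.0 MPa, ρ = 3260 kg/m³
  alloy P: σ_y = 49.70 MPa, ρ = 2420 kg/m³
  alloy F: σ_y = 87.56 MPa, ρ = 1142 kg/m³
  alloy Z: σ_y = 601.0 MPa, ρ = 19220 kg/m³
  alloy S: σ_y = 315.8 MPa, ρ = 3910 kg/m³
  alloy Q: M = 27.9×10⁻³
  alloy F: M = 17.3×10⁻³
  alloy S: M = 11.9×10⁻³
  alloy U: M = 10.1×10⁻³
  alloy P: M = 5.59×10⁻³
  alloy Z: M = 3.70×10⁻³
Highest index: alloy Q.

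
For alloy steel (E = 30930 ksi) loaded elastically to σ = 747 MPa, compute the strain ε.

E = 30930 ksi = 213.3 GPa = 213300 MPa.
ε = σ/E = 747 / 213300 = 3.50×10⁻³.

3.50×10⁻³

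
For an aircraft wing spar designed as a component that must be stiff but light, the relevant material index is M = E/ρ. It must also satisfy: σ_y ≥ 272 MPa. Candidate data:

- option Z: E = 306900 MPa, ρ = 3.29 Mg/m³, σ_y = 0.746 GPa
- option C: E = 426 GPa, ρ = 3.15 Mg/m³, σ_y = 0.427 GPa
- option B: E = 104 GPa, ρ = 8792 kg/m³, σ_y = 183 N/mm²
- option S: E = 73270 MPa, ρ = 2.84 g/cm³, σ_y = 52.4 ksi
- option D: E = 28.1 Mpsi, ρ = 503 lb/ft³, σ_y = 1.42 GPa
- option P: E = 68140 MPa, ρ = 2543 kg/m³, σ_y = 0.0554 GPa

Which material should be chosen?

option C

Screen on constraints: σ_y ≥ 272 MPa. Survivors: option Z, option C, option S, option D.
Putting every candidate on a common basis:
  option Z: E = 306.9 GPa, ρ = 3290 kg/m³
  option C: E = 426.0 GPa, ρ = 3150 kg/m³
  option S: E = 73.27 GPa, ρ = 2840 kg/m³
  option D: E = 193.7 GPa, ρ = 8057 kg/m³
  option C: M = 135 MN·m/kg
  option Z: M = 93.3 MN·m/kg
  option S: M = 25.8 MN·m/kg
  option D: M = 24.0 MN·m/kg
Option C has the largest M.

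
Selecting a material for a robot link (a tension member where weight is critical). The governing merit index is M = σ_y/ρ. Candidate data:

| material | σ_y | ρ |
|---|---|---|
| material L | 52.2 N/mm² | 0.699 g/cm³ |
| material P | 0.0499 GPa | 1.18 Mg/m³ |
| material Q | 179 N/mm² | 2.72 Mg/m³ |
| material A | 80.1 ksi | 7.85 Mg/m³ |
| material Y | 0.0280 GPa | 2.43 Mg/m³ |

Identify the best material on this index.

material L

After converting to SI:
  material L: σ_y = 52.20 MPa, ρ = 699.0 kg/m³
  material P: σ_y = 49.90 MPa, ρ = 1180 kg/m³
  material Q: σ_y = 179.0 MPa, ρ = 2720 kg/m³
  material A: σ_y = 552.3 MPa, ρ = 7850 kg/m³
  material Y: σ_y = 28.00 MPa, ρ = 2430 kg/m³
  material L: M = 74.7 kN·m/kg
  material A: M = 70.4 kN·m/kg
  material Q: M = 65.8 kN·m/kg
  material P: M = 42.3 kN·m/kg
  material Y: M = 11.5 kN·m/kg
Material L ranks first.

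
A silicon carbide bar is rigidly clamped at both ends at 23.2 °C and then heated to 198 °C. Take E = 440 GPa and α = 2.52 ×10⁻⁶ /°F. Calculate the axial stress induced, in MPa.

α = 2.52×10⁻⁶/°F × 9/5 = 4.54×10⁻⁶/K.
ΔT = 174.8 K. Constrained thermal stress σ = E·α·ΔT = 440.0×10³ MPa × 4.54×10⁻⁶ × 174.8 = 349 MPa (compressive).

349 MPa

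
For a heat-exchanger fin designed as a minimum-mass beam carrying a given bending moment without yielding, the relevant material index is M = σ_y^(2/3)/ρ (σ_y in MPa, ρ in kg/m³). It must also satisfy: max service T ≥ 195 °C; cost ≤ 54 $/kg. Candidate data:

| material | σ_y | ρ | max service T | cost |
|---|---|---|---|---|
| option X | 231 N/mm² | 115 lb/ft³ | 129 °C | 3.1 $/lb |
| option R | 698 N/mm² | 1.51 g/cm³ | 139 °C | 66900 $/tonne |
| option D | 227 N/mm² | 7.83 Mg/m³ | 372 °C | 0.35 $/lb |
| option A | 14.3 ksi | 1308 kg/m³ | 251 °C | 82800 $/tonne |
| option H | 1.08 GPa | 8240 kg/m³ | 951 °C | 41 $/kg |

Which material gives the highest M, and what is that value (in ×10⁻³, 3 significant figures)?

option H, M = 12.8×10⁻³

Screen on constraints: max service T ≥ 195 °C; cost ≤ 54 $/kg. Survivors: option D, option H.
After converting to SI:
  option D: σ_y = 227.0 MPa, ρ = 7830 kg/m³
  option H: σ_y = 1080 MPa, ρ = 8240 kg/m³
  option H: M = 12.8×10⁻³
  option D: M = 4.75×10⁻³
The maximum is for option H.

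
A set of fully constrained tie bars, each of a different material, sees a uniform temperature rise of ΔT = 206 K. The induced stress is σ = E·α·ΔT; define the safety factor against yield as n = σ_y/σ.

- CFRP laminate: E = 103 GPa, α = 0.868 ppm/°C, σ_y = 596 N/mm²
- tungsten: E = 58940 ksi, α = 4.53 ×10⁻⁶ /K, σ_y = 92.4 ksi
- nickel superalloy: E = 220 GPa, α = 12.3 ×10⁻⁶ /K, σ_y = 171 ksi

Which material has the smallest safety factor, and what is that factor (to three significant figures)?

Per material, after unit conversion:
  CFRP laminate: E = 103.0, α = 0.868, σ_y = 596.0 → σ = 18.4 MPa, n = 32.4
  tungsten: E = 406.4, α = 4.53, σ_y = 637.1 → σ = 379 MPa, n = 1.68
  nickel superalloy: E = 220.0, α = 12.3, σ_y = 1179 → σ = 557 MPa, n = 2.12
The minimum is tungsten at n = 1.68.

tungsten, n = 1.68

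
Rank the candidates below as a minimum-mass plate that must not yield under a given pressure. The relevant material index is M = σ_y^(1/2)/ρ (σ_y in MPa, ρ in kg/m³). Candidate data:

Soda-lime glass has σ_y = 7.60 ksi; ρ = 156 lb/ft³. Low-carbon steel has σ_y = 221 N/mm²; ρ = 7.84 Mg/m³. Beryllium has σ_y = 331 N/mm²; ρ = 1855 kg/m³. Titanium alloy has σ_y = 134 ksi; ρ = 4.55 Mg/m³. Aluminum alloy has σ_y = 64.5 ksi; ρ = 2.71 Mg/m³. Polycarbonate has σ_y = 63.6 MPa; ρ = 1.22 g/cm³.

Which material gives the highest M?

Convert each candidate to consistent units, then evaluate M:
  soda-lime glass: σ_y = 52.40 MPa, ρ = 2499 kg/m³
  low-carbon steel: σ_y = 221.0 MPa, ρ = 7840 kg/m³
  beryllium: σ_y = 331.0 MPa, ρ = 1855 kg/m³
  titanium alloy: σ_y = 923.9 MPa, ρ = 4550 kg/m³
  aluminum alloy: σ_y = 444.7 MPa, ρ = 2710 kg/m³
  polycarbonate: σ_y = 63.60 MPa, ρ = 1220 kg/m³
  beryllium: M = 9.81×10⁻³
  aluminum alloy: M = 7.78×10⁻³
  titanium alloy: M = 6.68×10⁻³
  polycarbonate: M = 6.54×10⁻³
  soda-lime glass: M = 2.90×10⁻³
  low-carbon steel: M = 1.90×10⁻³
Beryllium ranks first.

beryllium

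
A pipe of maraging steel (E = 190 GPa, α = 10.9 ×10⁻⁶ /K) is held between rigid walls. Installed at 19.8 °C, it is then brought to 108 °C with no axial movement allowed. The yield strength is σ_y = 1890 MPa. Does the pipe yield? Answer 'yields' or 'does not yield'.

ΔT = 88.20 K. Constrained thermal stress σ = E·α·ΔT = 190.0×10³ MPa × 10.9×10⁻⁶ × 88.20 = 183 MPa (compressive).
Compare to σ_y = 1890 MPa: σ < σ_y, so it does not yield.

does not yield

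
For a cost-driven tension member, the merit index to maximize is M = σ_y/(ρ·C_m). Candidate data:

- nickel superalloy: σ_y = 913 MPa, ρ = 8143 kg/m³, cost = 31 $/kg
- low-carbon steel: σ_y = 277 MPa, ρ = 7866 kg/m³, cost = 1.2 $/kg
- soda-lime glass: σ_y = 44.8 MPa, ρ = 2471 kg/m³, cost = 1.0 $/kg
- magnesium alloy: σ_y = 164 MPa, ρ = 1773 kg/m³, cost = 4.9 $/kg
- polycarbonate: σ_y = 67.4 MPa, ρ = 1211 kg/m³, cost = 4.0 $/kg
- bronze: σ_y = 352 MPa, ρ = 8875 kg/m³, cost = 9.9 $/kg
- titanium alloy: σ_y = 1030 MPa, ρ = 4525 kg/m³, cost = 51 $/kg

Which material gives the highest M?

Evaluate M for each candidate:
  low-carbon steel: M = 29.3 kN·m per $
  magnesium alloy: M = 18.9 kN·m per $
  soda-lime glass: M = 18.1 kN·m per $
  polycarbonate: M = 13.9 kN·m per $
  titanium alloy: M = 4.46 kN·m per $
  bronze: M = 4.01 kN·m per $
  nickel superalloy: M = 3.62 kN·m per $
The maximum is for low-carbon steel.

low-carbon steel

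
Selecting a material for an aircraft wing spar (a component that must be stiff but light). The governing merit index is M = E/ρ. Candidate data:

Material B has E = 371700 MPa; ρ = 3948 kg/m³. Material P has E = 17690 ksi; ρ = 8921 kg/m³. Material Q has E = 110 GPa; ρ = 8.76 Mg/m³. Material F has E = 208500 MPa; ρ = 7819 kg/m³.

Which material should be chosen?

material B

In SI units:
  material B: E = 371.7 GPa, ρ = 3948 kg/m³
  material P: E = 122.0 GPa, ρ = 8921 kg/m³
  material Q: E = 110.0 GPa, ρ = 8760 kg/m³
  material F: E = 208.5 GPa, ρ = 7819 kg/m³
  material B: M = 94.1 MN·m/kg
  material F: M = 26.7 MN·m/kg
  material P: M = 13.7 MN·m/kg
  material Q: M = 12.6 MN·m/kg
Material B has the largest M.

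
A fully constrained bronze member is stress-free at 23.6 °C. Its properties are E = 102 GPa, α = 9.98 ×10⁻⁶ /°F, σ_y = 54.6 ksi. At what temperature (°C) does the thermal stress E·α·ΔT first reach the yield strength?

α = 9.98×10⁻⁶/°F × 9/5 = 18.0×10⁻⁶/K.
σ_y = 54.6 ksi = 376.5 MPa.
E·α·ΔT = 376.5 MPa ⇒ ΔT = 376.5 / (102.0×10³ × 18.0×10⁻⁶) = 205.5 K.
T = 23.6 + 205.5 = 229.1 °C.

229 °C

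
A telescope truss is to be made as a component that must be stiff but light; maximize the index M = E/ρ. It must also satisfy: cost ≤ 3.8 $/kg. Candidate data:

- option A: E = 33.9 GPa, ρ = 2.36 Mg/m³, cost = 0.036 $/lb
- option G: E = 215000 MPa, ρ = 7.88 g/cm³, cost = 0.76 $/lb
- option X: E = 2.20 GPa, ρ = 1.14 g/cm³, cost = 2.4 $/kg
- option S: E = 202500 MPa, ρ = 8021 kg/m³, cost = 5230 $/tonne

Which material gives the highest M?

Screen on constraints: cost ≤ 3.8 $/kg. Survivors: option A, option G, option X.
Normalizing units and computing the index:
  option A: E = 33.90 GPa, ρ = 2360 kg/m³
  option G: E = 215.0 GPa, ρ = 7880 kg/m³
  option X: E = 2.200 GPa, ρ = 1140 kg/m³
  option G: M = 27.3 MN·m/kg
  option A: M = 14.4 MN·m/kg
  option X: M = 1.93 MN·m/kg
Option G ranks first.

option G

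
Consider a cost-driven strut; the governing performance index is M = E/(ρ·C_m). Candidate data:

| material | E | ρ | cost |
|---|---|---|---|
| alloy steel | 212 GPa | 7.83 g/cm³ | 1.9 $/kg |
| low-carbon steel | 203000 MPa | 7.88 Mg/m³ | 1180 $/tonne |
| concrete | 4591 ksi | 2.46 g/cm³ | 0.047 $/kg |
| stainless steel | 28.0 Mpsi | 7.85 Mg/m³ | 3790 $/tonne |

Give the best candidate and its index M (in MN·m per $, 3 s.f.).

In SI units:
  alloy steel: E = 212.0 GPa, ρ = 7830 kg/m³, cost = 1.900 $/kg
  low-carbon steel: E = 203.0 GPa, ρ = 7880 kg/m³, cost = 1.180 $/kg
  concrete: E = 31.65 GPa, ρ = 2460 kg/m³, cost = 0.04700 $/kg
  stainless steel: E = 193.1 GPa, ρ = 7850 kg/m³, cost = 3.790 $/kg
  concrete: M = 274 MN·m per $
  low-carbon steel: M = 21.8 MN·m per $
  alloy steel: M = 14.3 MN·m per $
  stainless steel: M = 6.49 MN·m per $
Concrete ranks first.

concrete, M = 274 MN·m per $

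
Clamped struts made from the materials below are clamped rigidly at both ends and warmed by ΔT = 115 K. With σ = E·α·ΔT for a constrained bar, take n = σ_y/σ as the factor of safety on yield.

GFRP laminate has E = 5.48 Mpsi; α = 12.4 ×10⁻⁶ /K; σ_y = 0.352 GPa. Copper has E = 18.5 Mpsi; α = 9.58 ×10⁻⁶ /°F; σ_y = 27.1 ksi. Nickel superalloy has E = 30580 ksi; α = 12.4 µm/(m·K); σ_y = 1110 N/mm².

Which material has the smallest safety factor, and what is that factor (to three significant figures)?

Converting E to GPa, α to ×10⁻⁶/K, σ_y to MPa, then σ and n for each:
  GFRP laminate: E = 37.78, α = 12.4, σ_y = 352.0 → σ = 53.9 MPa, n = 6.53
  copper: E = 127.6, α = 17.2, σ_y = 186.8 → σ = 253 MPa, n = 0.739
  nickel superalloy: E = 210.8, α = 12.4, σ_y = 1110 → σ = 301 MPa, n = 3.69
The minimum is copper at n = 0.739.

copper, n = 0.739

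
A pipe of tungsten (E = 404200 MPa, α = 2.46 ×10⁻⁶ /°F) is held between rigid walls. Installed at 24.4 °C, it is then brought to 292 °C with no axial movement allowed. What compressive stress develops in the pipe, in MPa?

E = 404200 MPa = 404.2 GPa.
α = 2.46×10⁻⁶/°F × 9/5 = 4.43×10⁻⁶/K.
ΔT = 267.6 K. Constrained thermal stress σ = E·α·ΔT = 404.2×10³ MPa × 4.43×10⁻⁶ × 267.6 = 479 MPa (compressive).

479 MPa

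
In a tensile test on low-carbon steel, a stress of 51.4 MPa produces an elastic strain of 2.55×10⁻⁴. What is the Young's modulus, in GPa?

202 GPa

E = σ/ε = 51.4 MPa / 2.55×10⁻⁴ = 201600 MPa = 202 GPa.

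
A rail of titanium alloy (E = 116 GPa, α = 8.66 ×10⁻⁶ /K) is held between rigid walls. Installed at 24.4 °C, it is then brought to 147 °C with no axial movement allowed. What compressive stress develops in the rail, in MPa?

123 MPa

ΔT = 122.6 K. Constrained thermal stress σ = E·α·ΔT = 116.0×10³ MPa × 8.66×10⁻⁶ × 122.6 = 123 MPa (compressive).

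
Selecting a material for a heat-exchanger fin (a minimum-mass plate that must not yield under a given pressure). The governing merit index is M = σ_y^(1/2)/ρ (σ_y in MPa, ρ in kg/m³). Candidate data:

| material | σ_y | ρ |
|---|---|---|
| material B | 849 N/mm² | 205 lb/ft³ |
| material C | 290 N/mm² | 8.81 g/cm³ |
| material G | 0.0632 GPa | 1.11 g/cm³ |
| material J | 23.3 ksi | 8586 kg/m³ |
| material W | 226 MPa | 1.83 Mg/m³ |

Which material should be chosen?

material B

Convert each candidate to consistent units, then evaluate M:
  material B: σ_y = 849.0 MPa, ρ = 3284 kg/m³
  material C: σ_y = 290.0 MPa, ρ = 8810 kg/m³
  material G: σ_y = 63.20 MPa, ρ = 1110 kg/m³
  material J: σ_y = 160.6 MPa, ρ = 8586 kg/m³
  material W: σ_y = 226.0 MPa, ρ = 1830 kg/m³
  material B: M = 8.87×10⁻³
  material W: M = 8.21×10⁻³
  material G: M = 7.16×10⁻³
  material C: M = 1.93×10⁻³
  material J: M = 1.48×10⁻³
The maximum is for material B.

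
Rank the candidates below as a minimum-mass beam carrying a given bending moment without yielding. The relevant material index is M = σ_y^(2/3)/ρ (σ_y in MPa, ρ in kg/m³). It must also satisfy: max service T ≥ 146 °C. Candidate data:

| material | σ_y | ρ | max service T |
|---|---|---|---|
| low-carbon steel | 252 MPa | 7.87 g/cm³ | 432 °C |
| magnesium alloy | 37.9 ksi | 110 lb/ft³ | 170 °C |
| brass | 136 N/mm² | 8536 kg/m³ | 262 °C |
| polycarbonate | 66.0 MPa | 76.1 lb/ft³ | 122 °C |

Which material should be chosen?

Screen on constraints: max service T ≥ 146 °C. Survivors: low-carbon steel, magnesium alloy, brass.
Normalizing units and computing the index:
  low-carbon steel: σ_y = 252.0 MPa, ρ = 7870 kg/m³
  magnesium alloy: σ_y = 261.3 MPa, ρ = 1762 kg/m³
  brass: σ_y = 136.0 MPa, ρ = 8536 kg/m³
  magnesium alloy: M = 23.2×10⁻³
  low-carbon steel: M = 5.07×10⁻³
  brass: M = 3.10×10⁻³
Magnesium alloy has the largest M.

magnesium alloy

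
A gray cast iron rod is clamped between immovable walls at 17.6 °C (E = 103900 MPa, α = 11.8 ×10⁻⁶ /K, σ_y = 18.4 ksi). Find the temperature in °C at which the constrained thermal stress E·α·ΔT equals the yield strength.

E = 103900 MPa = 103.9 GPa.
σ_y = 18.4 ksi = 126.9 MPa.
E·α·ΔT = 126.9 MPa ⇒ ΔT = 126.9 / (103.9×10³ × 11.8×10⁻⁶) = 103.5 K.
T = 17.6 + 103.5 = 121.1 °C.

121 °C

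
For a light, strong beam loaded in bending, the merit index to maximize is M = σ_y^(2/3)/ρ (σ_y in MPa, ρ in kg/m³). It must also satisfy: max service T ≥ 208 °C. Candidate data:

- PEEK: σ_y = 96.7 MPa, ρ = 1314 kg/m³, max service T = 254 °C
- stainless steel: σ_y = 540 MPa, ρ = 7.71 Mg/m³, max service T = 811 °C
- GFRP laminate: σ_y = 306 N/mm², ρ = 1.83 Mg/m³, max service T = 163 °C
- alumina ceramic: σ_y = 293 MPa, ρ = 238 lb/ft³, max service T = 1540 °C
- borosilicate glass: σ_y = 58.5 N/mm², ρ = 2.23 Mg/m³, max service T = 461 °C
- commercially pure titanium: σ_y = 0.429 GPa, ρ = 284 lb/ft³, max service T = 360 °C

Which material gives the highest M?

Screen on constraints: max service T ≥ 208 °C. Survivors: PEEK, stainless steel, alumina ceramic, borosilicate glass, commercially pure titanium.
Convert each candidate to consistent units, then evaluate M:
  PEEK: σ_y = 96.70 MPa, ρ = 1314 kg/m³
  stainless steel: σ_y = 540.0 MPa, ρ = 7710 kg/m³
  alumina ceramic: σ_y = 293.0 MPa, ρ = 3812 kg/m³
  borosilicate glass: σ_y = 58.50 MPa, ρ = 2230 kg/m³
  commercially pure titanium: σ_y = 429.0 MPa, ρ = 4549 kg/m³
  PEEK: M = 16.0×10⁻³
  commercially pure titanium: M = 12.5×10⁻³
  alumina ceramic: M = 11.6×10⁻³
  stainless steel: M = 8.60×10⁻³
  borosilicate glass: M = 6.76×10⁻³
The maximum is for PEEK.

PEEK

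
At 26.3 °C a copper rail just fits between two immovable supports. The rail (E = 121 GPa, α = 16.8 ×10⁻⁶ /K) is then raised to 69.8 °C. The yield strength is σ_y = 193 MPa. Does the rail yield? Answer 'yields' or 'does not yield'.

does not yield

ΔT = 43.50 K. Constrained thermal stress σ = E·α·ΔT = 121.0×10³ MPa × 16.8×10⁻⁶ × 43.50 = 88.4 MPa (compressive).
Compare to σ_y = 193 MPa: σ < σ_y, so it does not yield.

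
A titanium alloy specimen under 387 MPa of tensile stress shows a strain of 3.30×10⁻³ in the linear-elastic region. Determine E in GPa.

E = σ/ε = 387 MPa / 3.30×10⁻³ = 117300 MPa = 117 GPa.

117 GPa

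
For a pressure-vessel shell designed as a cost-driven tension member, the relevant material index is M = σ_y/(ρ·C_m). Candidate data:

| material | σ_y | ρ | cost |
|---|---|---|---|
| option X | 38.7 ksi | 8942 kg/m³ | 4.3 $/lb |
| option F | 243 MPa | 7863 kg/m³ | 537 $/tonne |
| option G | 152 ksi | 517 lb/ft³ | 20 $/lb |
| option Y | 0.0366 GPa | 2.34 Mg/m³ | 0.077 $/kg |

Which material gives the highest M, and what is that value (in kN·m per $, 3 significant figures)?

option Y, M = 203 kN·m per $

Convert each candidate to consistent units, then evaluate M:
  option X: σ_y = 266.8 MPa, ρ = 8942 kg/m³, cost = 9.480 $/kg
  option F: σ_y = 243.0 MPa, ρ = 7863 kg/m³, cost = 0.5370 $/kg
  option G: σ_y = 1048 MPa, ρ = 8282 kg/m³, cost = 44.09 $/kg
  option Y: σ_y = 36.60 MPa, ρ = 2340 kg/m³, cost = 0.07700 $/kg
  option Y: M = 203 kN·m per $
  option F: M = 57.5 kN·m per $
  option X: M = 3.15 kN·m per $
  option G: M = 2.87 kN·m per $
The maximum is for option Y.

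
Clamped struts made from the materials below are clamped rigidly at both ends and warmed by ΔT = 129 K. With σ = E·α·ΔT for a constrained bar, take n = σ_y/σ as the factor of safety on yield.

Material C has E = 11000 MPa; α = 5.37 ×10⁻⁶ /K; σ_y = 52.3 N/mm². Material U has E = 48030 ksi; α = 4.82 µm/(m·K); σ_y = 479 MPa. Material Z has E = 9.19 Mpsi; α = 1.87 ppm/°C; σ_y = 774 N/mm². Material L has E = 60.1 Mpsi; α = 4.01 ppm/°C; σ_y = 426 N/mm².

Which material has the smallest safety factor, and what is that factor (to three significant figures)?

material L, n = 1.99

Per material, after unit conversion:
  material C: E = 11.00, α = 5.37, σ_y = 52.30 → σ = 7.62 MPa, n = 6.86
  material U: E = 331.2, α = 4.82, σ_y = 479.0 → σ = 206 MPa, n = 2.33
  material Z: E = 63.36, α = 1.87, σ_y = 774.0 → σ = 15.3 MPa, n = 50.6
  material L: E = 414.4, α = 4.01, σ_y = 426.0 → σ = 214 MPa, n = 1.99
Smallest n: material L with n = 1.99.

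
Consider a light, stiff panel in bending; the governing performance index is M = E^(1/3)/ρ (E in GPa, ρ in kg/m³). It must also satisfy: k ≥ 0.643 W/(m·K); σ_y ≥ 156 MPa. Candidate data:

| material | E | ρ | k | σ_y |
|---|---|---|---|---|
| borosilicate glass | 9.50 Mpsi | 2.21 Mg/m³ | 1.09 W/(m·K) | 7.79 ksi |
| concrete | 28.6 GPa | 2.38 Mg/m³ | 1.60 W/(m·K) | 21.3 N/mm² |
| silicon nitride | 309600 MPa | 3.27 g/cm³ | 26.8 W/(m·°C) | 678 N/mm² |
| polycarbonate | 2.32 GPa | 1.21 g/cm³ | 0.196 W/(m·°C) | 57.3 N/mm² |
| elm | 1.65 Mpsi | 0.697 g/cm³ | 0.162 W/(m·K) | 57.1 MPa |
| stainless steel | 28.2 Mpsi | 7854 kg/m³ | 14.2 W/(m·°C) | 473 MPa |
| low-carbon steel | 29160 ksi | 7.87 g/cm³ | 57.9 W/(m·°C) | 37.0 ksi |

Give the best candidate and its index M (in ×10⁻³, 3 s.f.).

Screen on constraints: k ≥ 0.643 W/(m·K); σ_y ≥ 156 MPa. Survivors: silicon nitride, stainless steel, low-carbon steel.
Putting every candidate on a common basis:
  silicon nitride: E = 309.6 GPa, ρ = 3270 kg/m³
  stainless steel: E = 194.4 GPa, ρ = 7854 kg/m³
  low-carbon steel: E = 201.1 GPa, ρ = 7870 kg/m³
  silicon nitride: M = 2.07×10⁻³
  low-carbon steel: M = 0.744×10⁻³
  stainless steel: M = 0.738×10⁻³
Silicon nitride has the largest M.

silicon nitride, M = 2.07×10⁻³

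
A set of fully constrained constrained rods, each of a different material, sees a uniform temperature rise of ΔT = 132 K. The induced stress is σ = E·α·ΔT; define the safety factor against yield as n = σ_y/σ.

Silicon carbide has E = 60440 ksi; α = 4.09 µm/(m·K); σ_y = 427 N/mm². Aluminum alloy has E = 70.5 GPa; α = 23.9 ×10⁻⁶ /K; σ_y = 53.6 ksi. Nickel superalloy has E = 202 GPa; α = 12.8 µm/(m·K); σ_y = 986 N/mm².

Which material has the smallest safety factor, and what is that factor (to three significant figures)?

aluminum alloy, n = 1.66

With everything in SI (GPa, ×10⁻⁶/K, MPa):
  silicon carbide: E = 416.7, α = 4.09, σ_y = 427.0 → σ = 225 MPa, n = 1.90
  aluminum alloy: E = 70.50, α = 23.9, σ_y = 369.6 → σ = 222 MPa, n = 1.66
  nickel superalloy: E = 202.0, α = 12.8, σ_y = 986.0 → σ = 341 MPa, n = 2.89
The minimum is aluminum alloy at n = 1.66.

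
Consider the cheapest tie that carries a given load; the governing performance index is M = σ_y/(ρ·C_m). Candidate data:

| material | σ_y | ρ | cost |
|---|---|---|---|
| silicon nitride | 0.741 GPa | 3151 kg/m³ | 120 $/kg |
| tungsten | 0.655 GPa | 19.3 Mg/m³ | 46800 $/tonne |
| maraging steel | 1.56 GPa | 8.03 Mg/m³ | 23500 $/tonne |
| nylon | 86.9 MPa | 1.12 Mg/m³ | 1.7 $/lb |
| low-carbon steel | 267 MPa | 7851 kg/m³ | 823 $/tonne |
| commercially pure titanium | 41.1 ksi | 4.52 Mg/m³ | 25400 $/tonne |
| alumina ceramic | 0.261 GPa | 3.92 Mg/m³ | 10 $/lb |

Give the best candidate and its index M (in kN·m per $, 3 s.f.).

low-carbon steel, M = 41.3 kN·m per $

In SI units:
  silicon nitride: σ_y = 741.0 MPa, ρ = 3151 kg/m³, cost = 120.0 $/kg
  tungsten: σ_y = 655.0 MPa, ρ = 19300 kg/m³, cost = 46.80 $/kg
  maraging steel: σ_y = 1560 MPa, ρ = 8030 kg/m³, cost = 23.50 $/kg
  nylon: σ_y = 86.90 MPa, ρ = 1120 kg/m³, cost = 3.748 $/kg
  low-carbon steel: σ_y = 267.0 MPa, ρ = 7851 kg/m³, cost = 0.8230 $/kg
  commercially pure titanium: σ_y = 283.4 MPa, ρ = 4520 kg/m³, cost = 25.40 $/kg
  alumina ceramic: σ_y = 261.0 MPa, ρ = 3920 kg/m³, cost = 22.05 $/kg
  low-carbon steel: M = 41.3 kN·m per $
  nylon: M = 20.7 kN·m per $
  maraging steel: M = 8.27 kN·m per $
  alumina ceramic: M = 3.02 kN·m per $
  commercially pure titanium: M = 2.47 kN·m per $
  silicon nitride: M = 1.96 kN·m per $
  tungsten: M = 0.725 kN·m per $
Low-carbon steel has the largest M.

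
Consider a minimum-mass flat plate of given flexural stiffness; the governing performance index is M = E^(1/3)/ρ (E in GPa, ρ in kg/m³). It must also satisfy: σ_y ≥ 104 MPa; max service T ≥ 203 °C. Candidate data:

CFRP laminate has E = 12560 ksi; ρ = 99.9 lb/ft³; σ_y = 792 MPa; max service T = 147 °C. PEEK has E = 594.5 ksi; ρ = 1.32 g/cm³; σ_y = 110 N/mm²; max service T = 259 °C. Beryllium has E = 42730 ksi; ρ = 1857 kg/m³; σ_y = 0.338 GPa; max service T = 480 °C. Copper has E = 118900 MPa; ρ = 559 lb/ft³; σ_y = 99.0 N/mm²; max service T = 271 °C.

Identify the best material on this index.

beryllium

Screen on constraints: σ_y ≥ 104 MPa; max service T ≥ 203 °C. Survivors: PEEK, beryllium.
Convert each candidate to consistent units, then evaluate M:
  PEEK: E = 4.099 GPa, ρ = 1320 kg/m³
  beryllium: E = 294.6 GPa, ρ = 1857 kg/m³
  beryllium: M = 3.58×10⁻³
  PEEK: M = 1.21×10⁻³
The maximum is for beryllium.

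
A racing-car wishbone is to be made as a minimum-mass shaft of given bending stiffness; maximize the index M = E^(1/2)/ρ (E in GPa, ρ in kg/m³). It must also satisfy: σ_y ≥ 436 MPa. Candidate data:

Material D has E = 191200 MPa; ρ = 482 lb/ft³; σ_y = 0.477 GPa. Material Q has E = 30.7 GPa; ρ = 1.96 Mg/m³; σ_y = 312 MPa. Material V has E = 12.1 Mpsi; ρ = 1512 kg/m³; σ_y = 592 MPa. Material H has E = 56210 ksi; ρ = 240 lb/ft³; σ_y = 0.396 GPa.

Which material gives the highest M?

Screen on constraints: σ_y ≥ 436 MPa. Survivors: material D, material V.
Normalizing units and computing the index:
  material D: E = 191.2 GPa, ρ = 7721 kg/m³
  material V: E = 83.43 GPa, ρ = 1512 kg/m³
  material V: M = 6.04×10⁻³
  material D: M = 1.79×10⁻³
Material V ranks first.

material V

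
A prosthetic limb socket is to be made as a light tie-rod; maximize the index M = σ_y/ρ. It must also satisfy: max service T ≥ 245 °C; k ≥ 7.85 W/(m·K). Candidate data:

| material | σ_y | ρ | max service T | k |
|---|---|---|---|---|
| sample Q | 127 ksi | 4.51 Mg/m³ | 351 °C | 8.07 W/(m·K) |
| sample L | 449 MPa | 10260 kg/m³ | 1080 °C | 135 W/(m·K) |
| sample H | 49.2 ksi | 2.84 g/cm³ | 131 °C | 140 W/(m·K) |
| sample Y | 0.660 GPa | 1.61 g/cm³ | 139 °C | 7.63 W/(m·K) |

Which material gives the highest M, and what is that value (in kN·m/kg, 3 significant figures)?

Screen on constraints: max service T ≥ 245 °C; k ≥ 7.85 W/(m·K). Survivors: sample Q, sample L.
After converting to SI:
  sample Q: σ_y = 875.6 MPa, ρ = 4510 kg/m³
  sample L: σ_y = 449.0 MPa, ρ = 10260 kg/m³
  sample Q: M = 194 kN·m/kg
  sample L: M = 43.8 kN·m/kg
Sample Q ranks first.

sample Q, M = 194 kN·m/kg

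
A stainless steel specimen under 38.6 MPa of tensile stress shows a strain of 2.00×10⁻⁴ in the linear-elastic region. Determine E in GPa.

E = σ/ε = 38.6 MPa / 2.00×10⁻⁴ = 193000 MPa = 193 GPa.

193 GPa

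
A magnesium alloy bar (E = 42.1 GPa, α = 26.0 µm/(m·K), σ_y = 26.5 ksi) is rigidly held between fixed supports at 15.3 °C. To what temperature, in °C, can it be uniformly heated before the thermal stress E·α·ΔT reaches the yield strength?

182 °C

σ_y = 26.5 ksi = 182.7 MPa.
E·α·ΔT = 182.7 MPa ⇒ ΔT = 182.7 / (42.10×10³ × 26.0×10⁻⁶) = 166.9 K.
T = 15.3 + 166.9 = 182.2 °C.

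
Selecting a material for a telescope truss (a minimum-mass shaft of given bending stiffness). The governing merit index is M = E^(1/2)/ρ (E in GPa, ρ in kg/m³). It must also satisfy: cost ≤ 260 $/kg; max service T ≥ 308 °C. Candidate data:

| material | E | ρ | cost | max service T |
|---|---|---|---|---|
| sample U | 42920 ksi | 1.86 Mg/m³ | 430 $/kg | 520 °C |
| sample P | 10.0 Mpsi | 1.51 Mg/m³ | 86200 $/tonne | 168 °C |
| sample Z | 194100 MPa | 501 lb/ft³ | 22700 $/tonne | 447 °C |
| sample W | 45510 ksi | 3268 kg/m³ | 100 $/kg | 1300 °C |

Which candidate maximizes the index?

Screen on constraints: cost ≤ 260 $/kg; max service T ≥ 308 °C. Survivors: sample Z, sample W.
Convert each candidate to consistent units, then evaluate M:
  sample Z: E = 194.1 GPa, ρ = 8025 kg/m³
  sample W: E = 313.8 GPa, ρ = 3268 kg/m³
  sample W: M = 5.42×10⁻³
  sample Z: M = 1.74×10⁻³
Sample W has the largest M.

sample W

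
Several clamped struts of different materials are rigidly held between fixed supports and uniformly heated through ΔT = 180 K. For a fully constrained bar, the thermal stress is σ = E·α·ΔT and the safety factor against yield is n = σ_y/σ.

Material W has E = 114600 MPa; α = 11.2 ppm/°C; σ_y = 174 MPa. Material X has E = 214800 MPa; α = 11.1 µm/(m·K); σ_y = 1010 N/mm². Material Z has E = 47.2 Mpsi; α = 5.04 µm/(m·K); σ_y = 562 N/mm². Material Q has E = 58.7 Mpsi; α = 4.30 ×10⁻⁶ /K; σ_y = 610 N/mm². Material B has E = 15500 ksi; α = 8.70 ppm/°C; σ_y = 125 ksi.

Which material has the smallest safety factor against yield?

material W

Per material, after unit conversion:
  material W: E = 114.6, α = 11.2, σ_y = 174.0 → σ = 231 MPa, n = 0.753
  material X: E = 214.8, α = 11.1, σ_y = 1010 → σ = 429 MPa, n = 2.35
  material Z: E = 325.4, α = 5.04, σ_y = 562.0 → σ = 295 MPa, n = 1.90
  material Q: E = 404.7, α = 4.30, σ_y = 610.0 → σ = 313 MPa, n = 1.95
  material B: E = 106.9, α = 8.70, σ_y = 861.8 → σ = 167 MPa, n = 5.15
Material W has the lowest safety factor, n = 0.753.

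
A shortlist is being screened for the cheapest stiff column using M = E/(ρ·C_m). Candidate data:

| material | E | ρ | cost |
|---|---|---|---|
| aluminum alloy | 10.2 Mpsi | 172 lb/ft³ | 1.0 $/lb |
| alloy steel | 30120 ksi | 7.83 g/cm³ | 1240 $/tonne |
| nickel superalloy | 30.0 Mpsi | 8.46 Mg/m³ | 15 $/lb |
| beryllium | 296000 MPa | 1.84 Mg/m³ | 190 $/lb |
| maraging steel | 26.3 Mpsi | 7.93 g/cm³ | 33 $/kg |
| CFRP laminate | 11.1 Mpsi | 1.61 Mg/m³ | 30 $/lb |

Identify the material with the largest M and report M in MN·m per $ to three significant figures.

alloy steel, M = 21.4 MN·m per $

In SI units:
  aluminum alloy: E = 70.33 GPa, ρ = 2755 kg/m³, cost = 2.205 $/kg
  alloy steel: E = 207.7 GPa, ρ = 7830 kg/m³, cost = 1.240 $/kg
  nickel superalloy: E = 206.8 GPa, ρ = 8460 kg/m³, cost = 33.07 $/kg
  beryllium: E = 296.0 GPa, ρ = 1840 kg/m³, cost = 418.9 $/kg
  maraging steel: E = 181.3 GPa, ρ = 7930 kg/m³, cost = 33.00 $/kg
  CFRP laminate: E = 76.53 GPa, ρ = 1610 kg/m³, cost = 66.14 $/kg
  alloy steel: M = 21.4 MN·m per $
  aluminum alloy: M = 11.6 MN·m per $
  nickel superalloy: M = 0.739 MN·m per $
  CFRP laminate: M = 0.719 MN·m per $
  maraging steel: M = 0.693 MN·m per $
  beryllium: M = 0.384 MN·m per $
The maximum is for alloy steel.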